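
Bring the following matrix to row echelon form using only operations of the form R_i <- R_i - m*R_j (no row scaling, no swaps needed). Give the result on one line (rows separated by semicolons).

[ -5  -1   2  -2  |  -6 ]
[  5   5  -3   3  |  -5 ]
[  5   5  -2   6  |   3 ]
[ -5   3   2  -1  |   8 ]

REF = [-5 -1 2 -2 -6; 0 4 -1 1 -11; 0 0 1 3 8; 0 0 0 -3 17]

Forward elimination:
R2 <- R2 - (-1)*R1:  [   0    4   -1    1  -11 ]
R3 <- R3 - (-1)*R1:  [  0   4   0   4  -3 ]
R4 <- R4 - (1)*R1:  [  0   4   0   1  14 ]
R3 <- R3 - (1)*R2:  [ 0  0  1  3  8 ]
R4 <- R4 - (1)*R2:  [  0   0   1   0  25 ]
R4 <- R4 - (1)*R3:  [  0   0   0  -3  17 ]
Row echelon form:
[ -5  -1   2  -2  |   -6 ]
[  0   4  -1   1  |  -11 ]
[  0   0   1   3  |    8 ]
[  0   0   0  -3  |   17 ]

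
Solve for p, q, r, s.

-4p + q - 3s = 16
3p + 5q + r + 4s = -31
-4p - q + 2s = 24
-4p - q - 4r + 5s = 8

Forward elimination on [A|b]:
R2 <- R2 - (-3/4)*R1:  [    0  23/4     1   7/4   -19 ]
R3 <- R3 - (1)*R1:  [  0  -2   0   5   8 ]
R4 <- R4 - (1)*R1:  [  0  -2  -4   8  -8 ]
R3 <- R3 - (-8/23)*R2:  [      0       0    8/23  129/23   32/23 ]
R4 <- R4 - (-8/23)*R2:  [       0        0   -84/23   198/23  -336/23 ]
R4 <- R4 - (-21/2)*R3:  [     0      0      0  135/2      0 ]
Row echelon form:
[ -4     1     0      -3  |     16 ]
[  0  23/4     1     7/4  |    -19 ]
[  0     0  8/23  129/23  |  32/23 ]
[  0     0     0   135/2  |      0 ]
Back-substitution:
s = (0) / (135/2) = 0
r = (32/23 - (129/23)*(0)) / (8/23) = 4
q = (-19 - (1)*(4) - (7/4)*(0)) / (23/4) = -4
p = (16 - (1)*(-4) - (-3)*(0)) / -4 = -5

(-5, -4, 4, 0)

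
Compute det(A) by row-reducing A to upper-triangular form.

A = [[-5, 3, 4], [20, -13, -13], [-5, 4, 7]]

Forward elimination:
R2 <- R2 - (-4)*R1:  [  0  -1   3 ]
R3 <- R3 - (1)*R1:  [ 0  1  3 ]
R3 <- R3 - (-1)*R2:  [ 0  0  6 ]
Upper-triangular form:
[ -5   3  4 ]
[  0  -1  3 ]
[  0   0  6 ]
det(A) = (-1)^0 * (-5) * (-1) * (6) = 30  (0 row swaps -> sign +1)

det(A) = 30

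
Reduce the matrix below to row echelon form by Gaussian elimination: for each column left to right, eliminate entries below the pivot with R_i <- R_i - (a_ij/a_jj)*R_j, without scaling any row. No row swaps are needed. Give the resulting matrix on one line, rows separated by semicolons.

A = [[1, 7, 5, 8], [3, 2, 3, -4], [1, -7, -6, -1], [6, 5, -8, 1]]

Forward elimination:
R2 <- R2 - (3)*R1:  [   0  -19  -12  -28 ]
R3 <- R3 - (1)*R1:  [   0  -14  -11   -9 ]
R4 <- R4 - (6)*R1:  [   0  -37  -38  -47 ]
R3 <- R3 - (14/19)*R2:  [      0       0  -41/19  221/19 ]
R4 <- R4 - (37/19)*R2:  [       0        0  -278/19   143/19 ]
R4 <- R4 - (278/41)*R3:  [        0         0         0  -2925/41 ]
Row echelon form:
[ 1    7       5         8 ]
[ 0  -19     -12       -28 ]
[ 0    0  -41/19    221/19 ]
[ 0    0       0  -2925/41 ]

REF = [1 7 5 8; 0 -19 -12 -28; 0 0 -41/19 221/19; 0 0 0 -2925/41]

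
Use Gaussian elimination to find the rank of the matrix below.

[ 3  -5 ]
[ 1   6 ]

rank(A) = 2

Row reduction:
R2 <- R2 - (1/3)*R1:  [    0  23/3 ]
Row echelon form:
[ 3    -5 ]
[ 0  23/3 ]
Nonzero rows / pivot columns: 2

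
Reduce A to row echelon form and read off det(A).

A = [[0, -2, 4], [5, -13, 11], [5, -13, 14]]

det(A) = 30

Forward elimination:
R1 <-> R2   (pivot in column 1 was zero)
[ 5  -13  11 ]
[ 0   -2   4 ]
[ 5  -13  14 ]
R3 <- R3 - (1)*R1:  [ 0  0  3 ]
Upper-triangular form:
[ 5  -13  11 ]
[ 0   -2   4 ]
[ 0    0   3 ]
det(A) = (-1)^1 * (5) * (-2) * (3) = 30  (1 row swap -> sign -1)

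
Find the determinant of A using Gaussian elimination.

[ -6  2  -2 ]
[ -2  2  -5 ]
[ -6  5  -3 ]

Forward elimination:
R2 <- R2 - (1/3)*R1:  [     0    4/3  -13/3 ]
R3 <- R3 - (1)*R1:  [  0   3  -1 ]
R3 <- R3 - (9/4)*R2:  [    0     0  35/4 ]
Upper-triangular form:
[ -6    2     -2 ]
[  0  4/3  -13/3 ]
[  0    0   35/4 ]
det(A) = (-1)^0 * (-6) * (4/3) * (35/4) = -70  (0 row swaps -> sign +1)

det(A) = -70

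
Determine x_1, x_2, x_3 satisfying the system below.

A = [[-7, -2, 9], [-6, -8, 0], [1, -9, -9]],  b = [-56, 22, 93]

Forward elimination on [A|b]:
R2 <- R2 - (6/7)*R1:  [     0  -44/7  -54/7     70 ]
R3 <- R3 - (-1/7)*R1:  [     0  -65/7  -54/7     85 ]
R3 <- R3 - (65/44)*R2:  [       0        0    81/22  -405/22 ]
Row echelon form:
[ -7     -2      9  |      -56 ]
[  0  -44/7  -54/7  |       70 ]
[  0      0  81/22  |  -405/22 ]
Back-substitution:
x_3 = (-405/22) / (81/22) = -5
x_2 = (70 - (-54/7)*(-5)) / (-44/7) = -5
x_1 = (-56 - (-2)*(-5) - (9)*(-5)) / -7 = 3

(3, -5, -5)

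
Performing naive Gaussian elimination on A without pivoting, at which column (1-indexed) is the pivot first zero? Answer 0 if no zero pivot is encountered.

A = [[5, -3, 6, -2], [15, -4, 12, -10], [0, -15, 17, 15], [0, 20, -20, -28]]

first zero-pivot column = 4

Naive forward elimination:
R2 <- R2 - (3)*R1:  [  0   5  -6  -4 ]
R3 <- R3 - (-3)*R2:  [  0   0  -1   3 ]
R4 <- R4 - (4)*R2:  [   0    0    4  -12 ]
R4 <- R4 - (-4)*R3:  [ 0  0  0  0 ]
Matrix at this point:
[ 5  -3   6  -2 ]
[ 0   5  -6  -4 ]
[ 0   0  -1   3 ]
[ 0   0   0   0 ]
Pivot entry (4,4) in the last row is zero and there are no rows below to swap with -> zero pivot in column 4 (A is singular).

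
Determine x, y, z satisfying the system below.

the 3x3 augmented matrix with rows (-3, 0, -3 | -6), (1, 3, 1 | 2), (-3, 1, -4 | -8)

(0, 0, 2)

Forward elimination on [A|b]:
R2 <- R2 - (-1/3)*R1:  [ 0  3  0  0 ]
R3 <- R3 - (1)*R1:  [  0   1  -1  -2 ]
R3 <- R3 - (1/3)*R2:  [  0   0  -1  -2 ]
Row echelon form:
[ -3  0  -3  |  -6 ]
[  0  3   0  |   0 ]
[  0  0  -1  |  -2 ]
Back-substitution:
z = (-2) / -1 = 2
y = (0) / 3 = 0
x = (-6 - (-3)*(2)) / -3 = 0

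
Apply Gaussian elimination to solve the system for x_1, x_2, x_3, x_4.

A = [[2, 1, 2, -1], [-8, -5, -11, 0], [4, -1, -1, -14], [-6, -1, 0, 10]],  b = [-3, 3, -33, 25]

Forward elimination on [A|b]:
R2 <- R2 - (-4)*R1:  [  0  -1  -3  -4  -9 ]
R3 <- R3 - (2)*R1:  [   0   -3   -5  -12  -27 ]
R4 <- R4 - (-3)*R1:  [  0   2   6   7  16 ]
R3 <- R3 - (3)*R2:  [ 0  0  4  0  0 ]
R4 <- R4 - (-2)*R2:  [  0   0   0  -1  -2 ]
Row echelon form:
[ 2   1   2  -1  |  -3 ]
[ 0  -1  -3  -4  |  -9 ]
[ 0   0   4   0  |   0 ]
[ 0   0   0  -1  |  -2 ]
Back-substitution:
x_4 = (-2) / -1 = 2
x_3 = (0) / 4 = 0
x_2 = (-9 - (-3)*(0) - (-4)*(2)) / -1 = 1
x_1 = (-3 - (1)*(1) - (2)*(0) - (-1)*(2)) / 2 = -1

(-1, 1, 0, 2)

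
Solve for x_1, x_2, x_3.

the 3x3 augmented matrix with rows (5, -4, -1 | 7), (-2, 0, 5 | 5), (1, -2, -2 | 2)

Forward elimination on [A|b]:
R2 <- R2 - (-2/5)*R1:  [    0  -8/5  23/5  39/5 ]
R3 <- R3 - (1/5)*R1:  [    0  -6/5  -9/5   3/5 ]
R3 <- R3 - (3/4)*R2:  [     0      0  -21/4  -21/4 ]
Row echelon form:
[ 5    -4     -1  |      7 ]
[ 0  -8/5   23/5  |   39/5 ]
[ 0     0  -21/4  |  -21/4 ]
Back-substitution:
x_3 = (-21/4) / (-21/4) = 1
x_2 = (39/5 - (23/5)*(1)) / (-8/5) = -2
x_1 = (7 - (-4)*(-2) - (-1)*(1)) / 5 = 0

(0, -2, 1)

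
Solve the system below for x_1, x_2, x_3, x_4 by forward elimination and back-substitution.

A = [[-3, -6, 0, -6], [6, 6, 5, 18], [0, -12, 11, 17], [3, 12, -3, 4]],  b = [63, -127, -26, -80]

(-3, -4, 1, -5)

Forward elimination on [A|b]:
R2 <- R2 - (-2)*R1:  [  0  -6   5   6  -1 ]
R4 <- R4 - (-1)*R1:  [   0    6   -3   -2  -17 ]
R3 <- R3 - (2)*R2:  [   0    0    1    5  -24 ]
R4 <- R4 - (-1)*R2:  [   0    0    2    4  -18 ]
R4 <- R4 - (2)*R3:  [  0   0   0  -6  30 ]
Row echelon form:
[ -3  -6  0  -6  |   63 ]
[  0  -6  5   6  |   -1 ]
[  0   0  1   5  |  -24 ]
[  0   0  0  -6  |   30 ]
Back-substitution:
x_4 = (30) / -6 = -5
x_3 = (-24 - (5)*(-5)) / 1 = 1
x_2 = (-1 - (5)*(1) - (6)*(-5)) / -6 = -4
x_1 = (63 - (-6)*(-4) - (-6)*(-5)) / -3 = -3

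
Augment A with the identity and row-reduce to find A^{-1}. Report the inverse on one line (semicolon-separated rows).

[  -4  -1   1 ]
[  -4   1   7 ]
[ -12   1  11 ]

inverse = [1/8 3/8 -1/4; -5/4 -1 3/4; 1/4 1/2 -1/4]

Gauss-Jordan on [A | I]:
R1 <- (1/-4)*R1:  [    1   1/4  -1/4  |  -1/4     0     0 ]
R2 <- R2 - (-4)*R1:  [  0   2   6  |  -1   1   0 ]
R3 <- R3 - (-12)*R1:  [  0   4   8  |  -3   0   1 ]
R2 <- (1/2)*R2:  [    0     1     3  |  -1/2   1/2     0 ]
R1 <- R1 - (1/4)*R2:  [    1     0    -1  |  -1/8  -1/8     0 ]
R3 <- R3 - (4)*R2:  [  0   0  -4  |  -1  -2   1 ]
R3 <- (1/-4)*R3:  [    0     0     1  |   1/4   1/2  -1/4 ]
R1 <- R1 - (-1)*R3:  [    1     0     0  |   1/8   3/8  -1/4 ]
R2 <- R2 - (3)*R3:  [    0     1     0  |  -5/4    -1   3/4 ]
Right block of [I | A^{-1}] is the inverse:
[  1/8  3/8  -1/4 ]
[ -5/4   -1   3/4 ]
[  1/4  1/2  -1/4 ]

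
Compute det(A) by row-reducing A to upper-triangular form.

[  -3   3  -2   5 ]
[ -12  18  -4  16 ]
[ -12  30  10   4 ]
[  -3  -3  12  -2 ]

Forward elimination:
R2 <- R2 - (4)*R1:  [  0   6   4  -4 ]
R3 <- R3 - (4)*R1:  [   0   18   18  -16 ]
R4 <- R4 - (1)*R1:  [  0  -6  14  -7 ]
R3 <- R3 - (3)*R2:  [  0   0   6  -4 ]
R4 <- R4 - (-1)*R2:  [   0    0   18  -11 ]
R4 <- R4 - (3)*R3:  [ 0  0  0  1 ]
Upper-triangular form:
[ -3  3  -2   5 ]
[  0  6   4  -4 ]
[  0  0   6  -4 ]
[  0  0   0   1 ]
det(A) = (-1)^0 * (-3) * (6) * (6) * (1) = -108  (0 row swaps -> sign +1)

det(A) = -108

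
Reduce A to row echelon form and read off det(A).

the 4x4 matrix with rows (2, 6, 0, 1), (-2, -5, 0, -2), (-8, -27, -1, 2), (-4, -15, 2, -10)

det(A) = 10

Forward elimination:
R2 <- R2 - (-1)*R1:  [  0   1   0  -1 ]
R3 <- R3 - (-4)*R1:  [  0  -3  -1   6 ]
R4 <- R4 - (-2)*R1:  [  0  -3   2  -8 ]
R3 <- R3 - (-3)*R2:  [  0   0  -1   3 ]
R4 <- R4 - (-3)*R2:  [   0    0    2  -11 ]
R4 <- R4 - (-2)*R3:  [  0   0   0  -5 ]
Upper-triangular form:
[ 2  6   0   1 ]
[ 0  1   0  -1 ]
[ 0  0  -1   3 ]
[ 0  0   0  -5 ]
det(A) = (-1)^0 * (2) * (1) * (-1) * (-5) = 10  (0 row swaps -> sign +1)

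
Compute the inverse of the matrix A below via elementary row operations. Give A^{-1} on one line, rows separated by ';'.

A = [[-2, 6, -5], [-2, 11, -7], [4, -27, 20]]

inverse = [-31/40 -3/8 -13/40; -3/10 1/2 1/10; -1/4 3/4 1/4]

Gauss-Jordan on [A | I]:
R1 <- (1/-2)*R1:  [    1    -3   5/2  |  -1/2     0     0 ]
R2 <- R2 - (-2)*R1:  [  0   5  -2  |  -1   1   0 ]
R3 <- R3 - (4)*R1:  [   0  -15   10  |    2    0    1 ]
R2 <- (1/5)*R2:  [    0     1  -2/5  |  -1/5   1/5     0 ]
R1 <- R1 - (-3)*R2:  [      1       0   13/10  |  -11/10     3/5       0 ]
R3 <- R3 - (-15)*R2:  [  0   0   4  |  -1   3   1 ]
R3 <- (1/4)*R3:  [    0     0     1  |  -1/4   3/4   1/4 ]
R1 <- R1 - (13/10)*R3:  [      1       0       0  |  -31/40    -3/8  -13/40 ]
R2 <- R2 - (-2/5)*R3:  [     0      1      0  |  -3/10    1/2   1/10 ]
Right block of [I | A^{-1}] is the inverse:
[ -31/40  -3/8  -13/40 ]
[  -3/10   1/2    1/10 ]
[   -1/4   3/4     1/4 ]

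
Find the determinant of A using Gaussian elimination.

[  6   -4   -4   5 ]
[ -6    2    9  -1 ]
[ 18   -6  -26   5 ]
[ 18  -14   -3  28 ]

Forward elimination:
R2 <- R2 - (-1)*R1:  [  0  -2   5   4 ]
R3 <- R3 - (3)*R1:  [   0    6  -14  -10 ]
R4 <- R4 - (3)*R1:  [  0  -2   9  13 ]
R3 <- R3 - (-3)*R2:  [ 0  0  1  2 ]
R4 <- R4 - (1)*R2:  [ 0  0  4  9 ]
R4 <- R4 - (4)*R3:  [ 0  0  0  1 ]
Upper-triangular form:
[ 6  -4  -4  5 ]
[ 0  -2   5  4 ]
[ 0   0   1  2 ]
[ 0   0   0  1 ]
det(A) = (-1)^0 * (6) * (-2) * (1) * (1) = -12  (0 row swaps -> sign +1)

det(A) = -12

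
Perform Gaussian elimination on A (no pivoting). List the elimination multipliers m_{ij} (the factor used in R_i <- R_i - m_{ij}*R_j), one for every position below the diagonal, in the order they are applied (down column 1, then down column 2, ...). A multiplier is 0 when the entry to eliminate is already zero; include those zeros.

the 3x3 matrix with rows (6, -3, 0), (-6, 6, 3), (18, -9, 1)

multipliers: -1, 3, 0

Forward elimination:
R2 <- R2 - (-1)*R1:  [ 0  3  3 ]
R3 <- R3 - (3)*R1:  [ 0  0  1 ]
R3: entry in column 2 is already 0 -> m_{32} = 0 (no row operation needed)
Multipliers (in order of application): m_{21} = -1, m_{31} = 3, m_{32} = 0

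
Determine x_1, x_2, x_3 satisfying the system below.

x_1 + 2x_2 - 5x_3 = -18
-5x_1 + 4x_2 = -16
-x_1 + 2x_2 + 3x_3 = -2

Forward elimination on [A|b]:
R2 <- R2 - (-5)*R1:  [    0    14   -25  -106 ]
R3 <- R3 - (-1)*R1:  [   0    4   -2  -20 ]
R3 <- R3 - (2/7)*R2:  [    0     0  36/7  72/7 ]
Row echelon form:
[ 1   2    -5  |   -18 ]
[ 0  14   -25  |  -106 ]
[ 0   0  36/7  |  72/7 ]
Back-substitution:
x_3 = (72/7) / (36/7) = 2
x_2 = (-106 - (-25)*(2)) / 14 = -4
x_1 = (-18 - (2)*(-4) - (-5)*(2)) / 1 = 0

(0, -4, 2)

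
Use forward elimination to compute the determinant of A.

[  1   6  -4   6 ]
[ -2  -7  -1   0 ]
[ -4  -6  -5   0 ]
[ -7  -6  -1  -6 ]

det(A) = 564

Forward elimination:
R2 <- R2 - (-2)*R1:  [  0   5  -9  12 ]
R3 <- R3 - (-4)*R1:  [   0   18  -21   24 ]
R4 <- R4 - (-7)*R1:  [   0   36  -29   36 ]
R3 <- R3 - (18/5)*R2:  [     0      0   57/5  -96/5 ]
R4 <- R4 - (36/5)*R2:  [      0       0   179/5  -252/5 ]
R4 <- R4 - (179/57)*R3:  [      0       0       0  188/19 ]
Upper-triangular form:
[ 1  6    -4       6 ]
[ 0  5    -9      12 ]
[ 0  0  57/5   -96/5 ]
[ 0  0     0  188/19 ]
det(A) = (-1)^0 * (1) * (5) * (57/5) * (188/19) = 564  (0 row swaps -> sign +1)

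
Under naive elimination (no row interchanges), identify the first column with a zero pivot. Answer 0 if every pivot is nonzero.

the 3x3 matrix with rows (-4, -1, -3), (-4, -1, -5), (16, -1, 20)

Naive forward elimination:
R2 <- R2 - (1)*R1:  [  0   0  -2 ]
R3 <- R3 - (-4)*R1:  [  0  -5   8 ]
Matrix at this point:
[ -4  -1  -3 ]
[  0   0  -2 ]
[  0  -5   8 ]
Pivot entry (2,2) is zero but row 3 has -5 in column 2 -> naive elimination stops; a row interchange (e.g. R2 <-> R3) would be required here.

first zero-pivot column = 2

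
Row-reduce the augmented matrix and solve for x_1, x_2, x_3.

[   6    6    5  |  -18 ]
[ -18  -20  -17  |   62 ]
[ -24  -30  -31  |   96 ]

Forward elimination on [A|b]:
R2 <- R2 - (-3)*R1:  [  0  -2  -2   8 ]
R3 <- R3 - (-4)*R1:  [   0   -6  -11   24 ]
R3 <- R3 - (3)*R2:  [  0   0  -5   0 ]
Row echelon form:
[ 6   6   5  |  -18 ]
[ 0  -2  -2  |    8 ]
[ 0   0  -5  |    0 ]
Back-substitution:
x_3 = (0) / -5 = 0
x_2 = (8 - (-2)*(0)) / -2 = -4
x_1 = (-18 - (6)*(-4) - (5)*(0)) / 6 = 1

(1, -4, 0)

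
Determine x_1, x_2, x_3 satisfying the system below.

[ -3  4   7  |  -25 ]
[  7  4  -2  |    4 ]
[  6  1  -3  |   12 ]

(2, -3, -1)

Forward elimination on [A|b]:
R2 <- R2 - (-7/3)*R1:  [      0    40/3    43/3  -163/3 ]
R3 <- R3 - (-2)*R1:  [   0    9   11  -38 ]
R3 <- R3 - (27/40)*R2:  [      0       0   53/40  -53/40 ]
Row echelon form:
[ -3     4      7  |     -25 ]
[  0  40/3   43/3  |  -163/3 ]
[  0     0  53/40  |  -53/40 ]
Back-substitution:
x_3 = (-53/40) / (53/40) = -1
x_2 = (-163/3 - (43/3)*(-1)) / (40/3) = -3
x_1 = (-25 - (4)*(-3) - (7)*(-1)) / -3 = 2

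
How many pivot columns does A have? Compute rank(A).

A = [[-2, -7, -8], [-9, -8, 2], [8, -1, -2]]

Row reduction:
R2 <- R2 - (9/2)*R1:  [    0  47/2    38 ]
R3 <- R3 - (-4)*R1:  [   0  -29  -34 ]
R3 <- R3 - (-58/47)*R2:  [      0       0  606/47 ]
Row echelon form:
[ -2    -7      -8 ]
[  0  47/2      38 ]
[  0     0  606/47 ]
Nonzero rows / pivot columns: 3

rank(A) = 3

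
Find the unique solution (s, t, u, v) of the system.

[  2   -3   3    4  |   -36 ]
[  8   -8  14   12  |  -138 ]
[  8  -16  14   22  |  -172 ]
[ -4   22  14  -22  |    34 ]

(-4, 3, -5, -1)

Forward elimination on [A|b]:
R2 <- R2 - (4)*R1:  [  0   4   2  -4   6 ]
R3 <- R3 - (4)*R1:  [   0   -4    2    6  -28 ]
R4 <- R4 - (-2)*R1:  [   0   16   20  -14  -38 ]
R3 <- R3 - (-1)*R2:  [   0    0    4    2  -22 ]
R4 <- R4 - (4)*R2:  [   0    0   12    2  -62 ]
R4 <- R4 - (3)*R3:  [  0   0   0  -4   4 ]
Row echelon form:
[ 2  -3  3   4  |  -36 ]
[ 0   4  2  -4  |    6 ]
[ 0   0  4   2  |  -22 ]
[ 0   0  0  -4  |    4 ]
Back-substitution:
v = (4) / -4 = -1
u = (-22 - (2)*(-1)) / 4 = -5
t = (6 - (2)*(-5) - (-4)*(-1)) / 4 = 3
s = (-36 - (-3)*(3) - (3)*(-5) - (4)*(-1)) / 2 = -4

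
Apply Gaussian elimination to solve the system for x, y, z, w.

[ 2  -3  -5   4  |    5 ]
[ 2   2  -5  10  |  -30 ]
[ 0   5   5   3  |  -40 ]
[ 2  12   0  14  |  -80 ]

Forward elimination on [A|b]:
R2 <- R2 - (1)*R1:  [   0    5    0    6  -35 ]
R4 <- R4 - (1)*R1:  [   0   15    5   10  -85 ]
R3 <- R3 - (1)*R2:  [  0   0   5  -3  -5 ]
R4 <- R4 - (3)*R2:  [  0   0   5  -8  20 ]
R4 <- R4 - (1)*R3:  [  0   0   0  -5  25 ]
Row echelon form:
[ 2  -3  -5   4  |    5 ]
[ 0   5   0   6  |  -35 ]
[ 0   0   5  -3  |   -5 ]
[ 0   0   0  -5  |   25 ]
Back-substitution:
w = (25) / -5 = -5
z = (-5 - (-3)*(-5)) / 5 = -4
y = (-35 - (6)*(-5)) / 5 = -1
x = (5 - (-3)*(-1) - (-5)*(-4) - (4)*(-5)) / 2 = 1

(1, -1, -4, -5)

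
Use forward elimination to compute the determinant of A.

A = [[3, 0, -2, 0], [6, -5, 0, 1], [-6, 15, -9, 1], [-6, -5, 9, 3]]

det(A) = 90

Forward elimination:
R2 <- R2 - (2)*R1:  [  0  -5   4   1 ]
R3 <- R3 - (-2)*R1:  [   0   15  -13    1 ]
R4 <- R4 - (-2)*R1:  [  0  -5   5   3 ]
R3 <- R3 - (-3)*R2:  [  0   0  -1   4 ]
R4 <- R4 - (1)*R2:  [ 0  0  1  2 ]
R4 <- R4 - (-1)*R3:  [ 0  0  0  6 ]
Upper-triangular form:
[ 3   0  -2  0 ]
[ 0  -5   4  1 ]
[ 0   0  -1  4 ]
[ 0   0   0  6 ]
det(A) = (-1)^0 * (3) * (-5) * (-1) * (6) = 90  (0 row swaps -> sign +1)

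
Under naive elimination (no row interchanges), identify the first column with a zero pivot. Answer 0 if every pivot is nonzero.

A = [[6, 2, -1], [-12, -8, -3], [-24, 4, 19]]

Naive forward elimination:
R2 <- R2 - (-2)*R1:  [  0  -4  -5 ]
R3 <- R3 - (-4)*R1:  [  0  12  15 ]
R3 <- R3 - (-3)*R2:  [ 0  0  0 ]
Matrix at this point:
[ 6   2  -1 ]
[ 0  -4  -5 ]
[ 0   0   0 ]
Pivot entry (3,3) in the last row is zero and there are no rows below to swap with -> zero pivot in column 3 (A is singular).

first zero-pivot column = 3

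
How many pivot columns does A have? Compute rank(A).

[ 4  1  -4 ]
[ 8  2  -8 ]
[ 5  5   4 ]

rank(A) = 2

Row reduction:
R2 <- R2 - (2)*R1:  [ 0  0  0 ]
R3 <- R3 - (5/4)*R1:  [    0  15/4     9 ]
R2 <-> R3   (pivot in column 2 was zero)
[ 4     1  -4 ]
[ 0  15/4   9 ]
[ 0     0   0 ]
Row echelon form:
[ 4     1  -4 ]
[ 0  15/4   9 ]
[ 0     0   0 ]
Nonzero rows / pivot columns: 2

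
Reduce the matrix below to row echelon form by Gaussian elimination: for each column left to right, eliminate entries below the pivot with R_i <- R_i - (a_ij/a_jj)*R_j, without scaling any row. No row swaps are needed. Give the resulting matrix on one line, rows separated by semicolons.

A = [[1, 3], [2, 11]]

Forward elimination:
R2 <- R2 - (2)*R1:  [ 0  5 ]
Row echelon form:
[ 1  3 ]
[ 0  5 ]

REF = [1 3; 0 5]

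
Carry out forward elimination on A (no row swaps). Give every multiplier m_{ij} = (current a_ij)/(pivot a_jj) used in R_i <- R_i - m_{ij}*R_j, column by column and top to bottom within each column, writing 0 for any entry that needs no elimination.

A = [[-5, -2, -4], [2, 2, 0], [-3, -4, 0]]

Forward elimination:
R2 <- R2 - (-2/5)*R1:  [    0   6/5  -8/5 ]
R3 <- R3 - (3/5)*R1:  [     0  -14/5   12/5 ]
R3 <- R3 - (-7/3)*R2:  [    0     0  -4/3 ]
Multipliers (in order of application): m_{21} = -2/5, m_{31} = 3/5, m_{32} = -7/3

multipliers: -2/5, 3/5, -7/3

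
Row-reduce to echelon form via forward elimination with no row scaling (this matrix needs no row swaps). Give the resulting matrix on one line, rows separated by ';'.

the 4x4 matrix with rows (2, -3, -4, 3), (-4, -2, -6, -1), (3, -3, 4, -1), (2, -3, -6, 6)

REF = [2 -3 -4 3; 0 -8 -14 5; 0 0 59/8 -73/16; 0 0 0 104/59]

Forward elimination:
R2 <- R2 - (-2)*R1:  [   0   -8  -14    5 ]
R3 <- R3 - (3/2)*R1:  [     0    3/2     10  -11/2 ]
R4 <- R4 - (1)*R1:  [  0   0  -2   3 ]
R3 <- R3 - (-3/16)*R2:  [      0       0    59/8  -73/16 ]
R4 <- R4 - (-16/59)*R3:  [      0       0       0  104/59 ]
Row echelon form:
[ 2  -3    -4       3 ]
[ 0  -8   -14       5 ]
[ 0   0  59/8  -73/16 ]
[ 0   0     0  104/59 ]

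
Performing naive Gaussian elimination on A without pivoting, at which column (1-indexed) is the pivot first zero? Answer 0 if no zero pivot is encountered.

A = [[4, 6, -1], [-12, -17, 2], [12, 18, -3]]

Naive forward elimination:
R2 <- R2 - (-3)*R1:  [  0   1  -1 ]
R3 <- R3 - (3)*R1:  [ 0  0  0 ]
Matrix at this point:
[ 4  6  -1 ]
[ 0  1  -1 ]
[ 0  0   0 ]
Pivot entry (3,3) in the last row is zero and there are no rows below to swap with -> zero pivot in column 3 (A is singular).

first zero-pivot column = 3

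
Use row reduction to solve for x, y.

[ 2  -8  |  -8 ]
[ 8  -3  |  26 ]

(4, 2)

Forward elimination on [A|b]:
R2 <- R2 - (4)*R1:  [  0  29  58 ]
Row echelon form:
[ 2  -8  |  -8 ]
[ 0  29  |  58 ]
Back-substitution:
y = (58) / 29 = 2
x = (-8 - (-8)*(2)) / 2 = 4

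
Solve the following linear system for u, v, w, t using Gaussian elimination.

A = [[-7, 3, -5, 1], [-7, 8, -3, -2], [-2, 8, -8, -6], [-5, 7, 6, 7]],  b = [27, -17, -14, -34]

Forward elimination on [A|b]:
R2 <- R2 - (1)*R1:  [   0    5    2   -3  -44 ]
R3 <- R3 - (2/7)*R1:  [      0    50/7   -46/7   -44/7  -152/7 ]
R4 <- R4 - (5/7)*R1:  [      0    34/7    67/7    44/7  -373/7 ]
R3 <- R3 - (10/7)*R2:  [     0      0  -66/7     -2  288/7 ]
R4 <- R4 - (34/35)*R2:  [       0        0   267/35     46/5  -369/35 ]
R4 <- R4 - (-89/110)*R3:  [       0        0        0   417/55  1251/55 ]
Row echelon form:
[ -7  3     -5       1  |       27 ]
[  0  5      2      -3  |      -44 ]
[  0  0  -66/7      -2  |    288/7 ]
[  0  0      0  417/55  |  1251/55 ]
Back-substitution:
t = (1251/55) / (417/55) = 3
w = (288/7 - (-2)*(3)) / (-66/7) = -5
v = (-44 - (2)*(-5) - (-3)*(3)) / 5 = -5
u = (27 - (3)*(-5) - (-5)*(-5) - (1)*(3)) / -7 = -2

(-2, -5, -5, 3)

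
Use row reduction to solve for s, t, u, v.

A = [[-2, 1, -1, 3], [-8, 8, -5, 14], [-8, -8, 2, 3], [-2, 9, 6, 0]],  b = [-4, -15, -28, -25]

(5, -1, -1, 2)

Forward elimination on [A|b]:
R2 <- R2 - (4)*R1:  [  0   4  -1   2   1 ]
R3 <- R3 - (4)*R1:  [   0  -12    6   -9  -12 ]
R4 <- R4 - (1)*R1:  [   0    8    7   -3  -21 ]
R3 <- R3 - (-3)*R2:  [  0   0   3  -3  -9 ]
R4 <- R4 - (2)*R2:  [   0    0    9   -7  -23 ]
R4 <- R4 - (3)*R3:  [ 0  0  0  2  4 ]
Row echelon form:
[ -2  1  -1   3  |  -4 ]
[  0  4  -1   2  |   1 ]
[  0  0   3  -3  |  -9 ]
[  0  0   0   2  |   4 ]
Back-substitution:
v = (4) / 2 = 2
u = (-9 - (-3)*(2)) / 3 = -1
t = (1 - (-1)*(-1) - (2)*(2)) / 4 = -1
s = (-4 - (1)*(-1) - (-1)*(-1) - (3)*(2)) / -2 = 5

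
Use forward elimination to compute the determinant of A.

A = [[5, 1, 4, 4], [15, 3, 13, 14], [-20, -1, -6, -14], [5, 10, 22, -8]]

det(A) = -90

Forward elimination:
R2 <- R2 - (3)*R1:  [ 0  0  1  2 ]
R3 <- R3 - (-4)*R1:  [  0   3  10   2 ]
R4 <- R4 - (1)*R1:  [   0    9   18  -12 ]
R2 <-> R3   (pivot in column 2 was zero)
[ 5  1   4    4 ]
[ 0  3  10    2 ]
[ 0  0   1    2 ]
[ 0  9  18  -12 ]
R4 <- R4 - (3)*R2:  [   0    0  -12  -18 ]
R4 <- R4 - (-12)*R3:  [ 0  0  0  6 ]
Upper-triangular form:
[ 5  1   4  4 ]
[ 0  3  10  2 ]
[ 0  0   1  2 ]
[ 0  0   0  6 ]
det(A) = (-1)^1 * (5) * (3) * (1) * (6) = -90  (1 row swap -> sign -1)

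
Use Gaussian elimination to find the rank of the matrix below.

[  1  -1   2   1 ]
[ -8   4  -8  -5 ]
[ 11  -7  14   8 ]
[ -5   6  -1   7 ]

Row reduction:
R2 <- R2 - (-8)*R1:  [  0  -4   8   3 ]
R3 <- R3 - (11)*R1:  [  0   4  -8  -3 ]
R4 <- R4 - (-5)*R1:  [  0   1   9  12 ]
R3 <- R3 - (-1)*R2:  [ 0  0  0  0 ]
R4 <- R4 - (-1/4)*R2:  [    0     0    11  51/4 ]
R3 <-> R4   (pivot in column 3 was zero)
[ 1  -1   2     1 ]
[ 0  -4   8     3 ]
[ 0   0  11  51/4 ]
[ 0   0   0     0 ]
Row echelon form:
[ 1  -1   2     1 ]
[ 0  -4   8     3 ]
[ 0   0  11  51/4 ]
[ 0   0   0     0 ]
Nonzero rows / pivot columns: 3

rank(A) = 3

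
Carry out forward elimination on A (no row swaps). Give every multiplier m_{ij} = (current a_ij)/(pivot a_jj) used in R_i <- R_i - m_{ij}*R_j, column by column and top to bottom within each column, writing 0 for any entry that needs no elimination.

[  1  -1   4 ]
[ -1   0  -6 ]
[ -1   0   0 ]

Forward elimination:
R2 <- R2 - (-1)*R1:  [  0  -1  -2 ]
R3 <- R3 - (-1)*R1:  [  0  -1   4 ]
R3 <- R3 - (1)*R2:  [ 0  0  6 ]
Multipliers (in order of application): m_{21} = -1, m_{31} = -1, m_{32} = 1

multipliers: -1, -1, 1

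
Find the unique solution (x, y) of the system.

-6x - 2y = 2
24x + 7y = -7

Forward elimination on [A|b]:
R2 <- R2 - (-4)*R1:  [  0  -1   1 ]
Row echelon form:
[ -6  -2  |  2 ]
[  0  -1  |  1 ]
Back-substitution:
y = (1) / -1 = -1
x = (2 - (-2)*(-1)) / -6 = 0

(0, -1)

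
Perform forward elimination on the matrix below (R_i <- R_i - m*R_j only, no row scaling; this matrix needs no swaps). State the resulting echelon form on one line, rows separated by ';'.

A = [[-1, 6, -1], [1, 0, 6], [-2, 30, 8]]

REF = [-1 6 -1; 0 6 5; 0 0 -5]

Forward elimination:
R2 <- R2 - (-1)*R1:  [ 0  6  5 ]
R3 <- R3 - (2)*R1:  [  0  18  10 ]
R3 <- R3 - (3)*R2:  [  0   0  -5 ]
Row echelon form:
[ -1  6  -1 ]
[  0  6   5 ]
[  0  0  -5 ]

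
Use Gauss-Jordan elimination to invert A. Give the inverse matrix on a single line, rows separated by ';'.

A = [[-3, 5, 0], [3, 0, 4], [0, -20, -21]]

inverse = [16/15 7/5 4/15; 21/25 21/25 4/25; -4/5 -4/5 -1/5]

Gauss-Jordan on [A | I]:
R1 <- (1/-3)*R1:  [    1  -5/3     0  |  -1/3     0     0 ]
R2 <- R2 - (3)*R1:  [ 0  5  4  |  1  1  0 ]
R2 <- (1/5)*R2:  [   0    1  4/5  |  1/5  1/5    0 ]
R1 <- R1 - (-5/3)*R2:  [   1    0  4/3  |    0  1/3    0 ]
R3 <- R3 - (-20)*R2:  [  0   0  -5  |   4   4   1 ]
R3 <- (1/-5)*R3:  [    0     0     1  |  -4/5  -4/5  -1/5 ]
R1 <- R1 - (4/3)*R3:  [     1      0      0  |  16/15    7/5   4/15 ]
R2 <- R2 - (4/5)*R3:  [     0      1      0  |  21/25  21/25   4/25 ]
Right block of [I | A^{-1}] is the inverse:
[ 16/15    7/5  4/15 ]
[ 21/25  21/25  4/25 ]
[  -4/5   -4/5  -1/5 ]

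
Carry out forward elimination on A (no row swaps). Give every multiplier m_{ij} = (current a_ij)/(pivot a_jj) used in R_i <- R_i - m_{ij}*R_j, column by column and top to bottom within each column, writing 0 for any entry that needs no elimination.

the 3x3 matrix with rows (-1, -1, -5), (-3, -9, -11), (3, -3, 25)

Forward elimination:
R2 <- R2 - (3)*R1:  [  0  -6   4 ]
R3 <- R3 - (-3)*R1:  [  0  -6  10 ]
R3 <- R3 - (1)*R2:  [ 0  0  6 ]
Multipliers (in order of application): m_{21} = 3, m_{31} = -3, m_{32} = 1

multipliers: 3, -3, 1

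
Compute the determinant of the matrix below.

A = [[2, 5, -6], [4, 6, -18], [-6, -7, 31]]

Forward elimination:
R2 <- R2 - (2)*R1:  [  0  -4  -6 ]
R3 <- R3 - (-3)*R1:  [  0   8  13 ]
R3 <- R3 - (-2)*R2:  [ 0  0  1 ]
Upper-triangular form:
[ 2   5  -6 ]
[ 0  -4  -6 ]
[ 0   0   1 ]
det(A) = (-1)^0 * (2) * (-4) * (1) = -8  (0 row swaps -> sign +1)

det(A) = -8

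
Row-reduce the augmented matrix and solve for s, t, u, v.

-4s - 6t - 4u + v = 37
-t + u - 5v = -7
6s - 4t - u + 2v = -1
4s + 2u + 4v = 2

Forward elimination on [A|b]:
R3 <- R3 - (-3/2)*R1:  [     0    -13     -7    7/2  109/2 ]
R4 <- R4 - (-1)*R1:  [  0  -6  -2   5  39 ]
R3 <- R3 - (13)*R2:  [     0      0    -20  137/2  291/2 ]
R4 <- R4 - (6)*R2:  [  0   0  -8  35  81 ]
R4 <- R4 - (2/5)*R3:  [     0      0      0   38/5  114/5 ]
Row echelon form:
[ -4  -6   -4      1  |     37 ]
[  0  -1    1     -5  |     -7 ]
[  0   0  -20  137/2  |  291/2 ]
[  0   0    0   38/5  |  114/5 ]
Back-substitution:
v = (114/5) / (38/5) = 3
u = (291/2 - (137/2)*(3)) / -20 = 3
t = (-7 - (1)*(3) - (-5)*(3)) / -1 = -5
s = (37 - (-6)*(-5) - (-4)*(3) - (1)*(3)) / -4 = -4

(-4, -5, 3, 3)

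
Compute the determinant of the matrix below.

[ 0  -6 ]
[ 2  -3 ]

det(A) = 12

Forward elimination:
R1 <-> R2   (pivot in column 1 was zero)
[ 2  -3 ]
[ 0  -6 ]
Upper-triangular form:
[ 2  -3 ]
[ 0  -6 ]
det(A) = (-1)^1 * (2) * (-6) = 12  (1 row swap -> sign -1)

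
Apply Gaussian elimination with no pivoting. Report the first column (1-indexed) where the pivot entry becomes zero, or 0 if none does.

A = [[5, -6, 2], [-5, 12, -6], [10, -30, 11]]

first zero-pivot column = 0

Naive forward elimination:
R2 <- R2 - (-1)*R1:  [  0   6  -4 ]
R3 <- R3 - (2)*R1:  [   0  -18    7 ]
R3 <- R3 - (-3)*R2:  [  0   0  -5 ]
All pivots nonzero; naive elimination completes without hitting a zero pivot.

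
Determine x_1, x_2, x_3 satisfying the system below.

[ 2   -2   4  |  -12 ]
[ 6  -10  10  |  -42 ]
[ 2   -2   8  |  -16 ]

(-2, 2, -1)

Forward elimination on [A|b]:
R2 <- R2 - (3)*R1:  [  0  -4  -2  -6 ]
R3 <- R3 - (1)*R1:  [  0   0   4  -4 ]
Row echelon form:
[ 2  -2   4  |  -12 ]
[ 0  -4  -2  |   -6 ]
[ 0   0   4  |   -4 ]
Back-substitution:
x_3 = (-4) / 4 = -1
x_2 = (-6 - (-2)*(-1)) / -4 = 2
x_1 = (-12 - (-2)*(2) - (4)*(-1)) / 2 = -2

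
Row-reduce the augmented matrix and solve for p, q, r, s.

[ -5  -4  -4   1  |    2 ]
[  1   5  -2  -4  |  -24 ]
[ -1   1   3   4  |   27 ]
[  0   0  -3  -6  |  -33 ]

(-2, 0, 3, 4)

Forward elimination on [A|b]:
R2 <- R2 - (-1/5)*R1:  [      0    21/5   -14/5   -19/5  -118/5 ]
R3 <- R3 - (1/5)*R1:  [     0    9/5   19/5   19/5  133/5 ]
R3 <- R3 - (3/7)*R2:  [     0      0      5   38/7  257/7 ]
R4 <- R4 - (-3/5)*R3:  [       0        0        0   -96/35  -384/35 ]
Row echelon form:
[ -5    -4     -4       1  |        2 ]
[  0  21/5  -14/5   -19/5  |   -118/5 ]
[  0     0      5    38/7  |    257/7 ]
[  0     0      0  -96/35  |  -384/35 ]
Back-substitution:
s = (-384/35) / (-96/35) = 4
r = (257/7 - (38/7)*(4)) / 5 = 3
q = (-118/5 - (-14/5)*(3) - (-19/5)*(4)) / (21/5) = 0
p = (2 - (-4)*(0) - (-4)*(3) - (1)*(4)) / -5 = -2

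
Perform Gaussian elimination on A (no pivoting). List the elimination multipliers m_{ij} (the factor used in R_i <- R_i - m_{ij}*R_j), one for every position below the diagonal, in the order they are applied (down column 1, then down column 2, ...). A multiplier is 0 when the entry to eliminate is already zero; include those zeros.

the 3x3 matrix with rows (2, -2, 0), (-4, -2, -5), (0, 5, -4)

Forward elimination:
R2 <- R2 - (-2)*R1:  [  0  -6  -5 ]
R3: entry in column 1 is already 0 -> m_{31} = 0 (no row operation needed)
R3 <- R3 - (-5/6)*R2:  [     0      0  -49/6 ]
Multipliers (in order of application): m_{21} = -2, m_{31} = 0, m_{32} = -5/6

multipliers: -2, 0, -5/6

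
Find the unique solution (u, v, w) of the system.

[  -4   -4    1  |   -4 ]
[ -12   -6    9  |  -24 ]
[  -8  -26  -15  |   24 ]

Forward elimination on [A|b]:
R2 <- R2 - (3)*R1:  [   0    6    6  -12 ]
R3 <- R3 - (2)*R1:  [   0  -18  -17   32 ]
R3 <- R3 - (-3)*R2:  [  0   0   1  -4 ]
Row echelon form:
[ -4  -4  1  |   -4 ]
[  0   6  6  |  -12 ]
[  0   0  1  |   -4 ]
Back-substitution:
w = (-4) / 1 = -4
v = (-12 - (6)*(-4)) / 6 = 2
u = (-4 - (-4)*(2) - (1)*(-4)) / -4 = -2

(-2, 2, -4)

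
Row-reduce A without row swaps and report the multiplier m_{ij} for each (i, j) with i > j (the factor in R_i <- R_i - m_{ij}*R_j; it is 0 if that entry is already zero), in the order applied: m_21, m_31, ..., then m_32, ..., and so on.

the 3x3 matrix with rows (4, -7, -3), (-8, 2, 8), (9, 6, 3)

Forward elimination:
R2 <- R2 - (-2)*R1:  [   0  -12    2 ]
R3 <- R3 - (9/4)*R1:  [    0  87/4  39/4 ]
R3 <- R3 - (-29/16)*R2:  [     0      0  107/8 ]
Multipliers (in order of application): m_{21} = -2, m_{31} = 9/4, m_{32} = -29/16

multipliers: -2, 9/4, -29/16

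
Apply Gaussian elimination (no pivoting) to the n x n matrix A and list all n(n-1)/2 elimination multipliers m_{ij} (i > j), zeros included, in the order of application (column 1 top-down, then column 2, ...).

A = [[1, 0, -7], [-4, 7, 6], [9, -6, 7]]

Forward elimination:
R2 <- R2 - (-4)*R1:  [   0    7  -22 ]
R3 <- R3 - (9)*R1:  [  0  -6  70 ]
R3 <- R3 - (-6/7)*R2:  [     0      0  358/7 ]
Multipliers (in order of application): m_{21} = -4, m_{31} = 9, m_{32} = -6/7

multipliers: -4, 9, -6/7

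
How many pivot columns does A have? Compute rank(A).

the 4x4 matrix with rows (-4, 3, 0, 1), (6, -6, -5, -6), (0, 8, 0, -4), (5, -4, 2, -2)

rank(A) = 4

Row reduction:
R2 <- R2 - (-3/2)*R1:  [    0  -3/2    -5  -9/2 ]
R4 <- R4 - (-5/4)*R1:  [    0  -1/4     2  -3/4 ]
R3 <- R3 - (-16/3)*R2:  [     0      0  -80/3    -28 ]
R4 <- R4 - (1/6)*R2:  [    0     0  17/6     0 ]
R4 <- R4 - (-17/160)*R3:  [       0        0        0  -119/40 ]
Row echelon form:
[ -4     3      0        1 ]
[  0  -3/2     -5     -9/2 ]
[  0     0  -80/3      -28 ]
[  0     0      0  -119/40 ]
Nonzero rows / pivot columns: 4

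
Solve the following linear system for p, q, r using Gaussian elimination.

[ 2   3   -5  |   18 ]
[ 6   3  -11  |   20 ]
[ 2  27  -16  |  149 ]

(-1, 5, -1)

Forward elimination on [A|b]:
R2 <- R2 - (3)*R1:  [   0   -6    4  -34 ]
R3 <- R3 - (1)*R1:  [   0   24  -11  131 ]
R3 <- R3 - (-4)*R2:  [  0   0   5  -5 ]
Row echelon form:
[ 2   3  -5  |   18 ]
[ 0  -6   4  |  -34 ]
[ 0   0   5  |   -5 ]
Back-substitution:
r = (-5) / 5 = -1
q = (-34 - (4)*(-1)) / -6 = 5
p = (18 - (3)*(5) - (-5)*(-1)) / 2 = -1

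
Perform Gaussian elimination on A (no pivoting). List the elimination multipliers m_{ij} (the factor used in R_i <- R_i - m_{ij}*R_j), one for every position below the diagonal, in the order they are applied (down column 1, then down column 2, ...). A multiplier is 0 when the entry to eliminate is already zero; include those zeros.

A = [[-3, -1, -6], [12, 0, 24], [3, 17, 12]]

multipliers: -4, -1, -4

Forward elimination:
R2 <- R2 - (-4)*R1:  [  0  -4   0 ]
R3 <- R3 - (-1)*R1:  [  0  16   6 ]
R3 <- R3 - (-4)*R2:  [ 0  0  6 ]
Multipliers (in order of application): m_{21} = -4, m_{31} = -1, m_{32} = -4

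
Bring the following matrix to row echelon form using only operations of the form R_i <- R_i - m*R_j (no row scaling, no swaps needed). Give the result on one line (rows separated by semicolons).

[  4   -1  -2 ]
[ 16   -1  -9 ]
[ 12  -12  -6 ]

Forward elimination:
R2 <- R2 - (4)*R1:  [  0   3  -1 ]
R3 <- R3 - (3)*R1:  [  0  -9   0 ]
R3 <- R3 - (-3)*R2:  [  0   0  -3 ]
Row echelon form:
[ 4  -1  -2 ]
[ 0   3  -1 ]
[ 0   0  -3 ]

REF = [4 -1 -2; 0 3 -1; 0 0 -3]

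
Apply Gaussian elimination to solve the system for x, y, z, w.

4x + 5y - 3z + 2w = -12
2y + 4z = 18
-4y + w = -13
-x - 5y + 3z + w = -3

(-4, 3, 3, -1)

Forward elimination on [A|b]:
R4 <- R4 - (-1/4)*R1:  [     0  -15/4    9/4    3/2     -6 ]
R3 <- R3 - (-2)*R2:  [  0   0   8   1  23 ]
R4 <- R4 - (-15/8)*R2:  [     0      0   39/4    3/2  111/4 ]
R4 <- R4 - (39/32)*R3:  [     0      0      0   9/32  -9/32 ]
Row echelon form:
[ 4  5  -3     2  |    -12 ]
[ 0  2   4     0  |     18 ]
[ 0  0   8     1  |     23 ]
[ 0  0   0  9/32  |  -9/32 ]
Back-substitution:
w = (-9/32) / (9/32) = -1
z = (23 - (1)*(-1)) / 8 = 3
y = (18 - (4)*(3)) / 2 = 3
x = (-12 - (5)*(3) - (-3)*(3) - (2)*(-1)) / 4 = -4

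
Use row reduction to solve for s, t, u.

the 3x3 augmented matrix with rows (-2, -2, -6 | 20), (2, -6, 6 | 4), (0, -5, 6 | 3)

Forward elimination on [A|b]:
R2 <- R2 - (-1)*R1:  [  0  -8   0  24 ]
R3 <- R3 - (5/8)*R2:  [   0    0    6  -12 ]
Row echelon form:
[ -2  -2  -6  |   20 ]
[  0  -8   0  |   24 ]
[  0   0   6  |  -12 ]
Back-substitution:
u = (-12) / 6 = -2
t = (24) / -8 = -3
s = (20 - (-2)*(-3) - (-6)*(-2)) / -2 = -1

(-1, -3, -2)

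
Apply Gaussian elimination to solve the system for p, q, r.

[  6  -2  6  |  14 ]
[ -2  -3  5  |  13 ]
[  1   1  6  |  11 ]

(0, -1, 2)

Forward elimination on [A|b]:
R2 <- R2 - (-1/3)*R1:  [     0  -11/3      7   53/3 ]
R3 <- R3 - (1/6)*R1:  [    0   4/3     5  26/3 ]
R3 <- R3 - (-4/11)*R2:  [      0       0   83/11  166/11 ]
Row echelon form:
[ 6     -2      6  |      14 ]
[ 0  -11/3      7  |    53/3 ]
[ 0      0  83/11  |  166/11 ]
Back-substitution:
r = (166/11) / (83/11) = 2
q = (53/3 - (7)*(2)) / (-11/3) = -1
p = (14 - (-2)*(-1) - (6)*(2)) / 6 = 0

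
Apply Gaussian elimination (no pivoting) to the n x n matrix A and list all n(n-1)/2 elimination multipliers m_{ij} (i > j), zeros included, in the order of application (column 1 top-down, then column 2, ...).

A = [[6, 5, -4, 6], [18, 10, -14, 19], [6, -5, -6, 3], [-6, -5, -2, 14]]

Forward elimination:
R2 <- R2 - (3)*R1:  [  0  -5  -2   1 ]
R3 <- R3 - (1)*R1:  [   0  -10   -2   -3 ]
R4 <- R4 - (-1)*R1:  [  0   0  -6  20 ]
R3 <- R3 - (2)*R2:  [  0   0   2  -5 ]
R4: entry in column 2 is already 0 -> m_{42} = 0 (no row operation needed)
R4 <- R4 - (-3)*R3:  [ 0  0  0  5 ]
Multipliers (in order of application): m_{21} = 3, m_{31} = 1, m_{41} = -1, m_{32} = 2, m_{42} = 0, m_{43} = -3

multipliers: 3, 1, -1, 2, 0, -3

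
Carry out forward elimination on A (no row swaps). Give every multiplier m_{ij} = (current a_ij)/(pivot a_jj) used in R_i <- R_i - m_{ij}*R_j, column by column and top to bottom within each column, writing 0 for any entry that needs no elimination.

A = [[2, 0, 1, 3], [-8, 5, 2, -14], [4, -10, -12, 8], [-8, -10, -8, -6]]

multipliers: -4, 2, -4, -2, -2, -4

Forward elimination:
R2 <- R2 - (-4)*R1:  [  0   5   6  -2 ]
R3 <- R3 - (2)*R1:  [   0  -10  -14    2 ]
R4 <- R4 - (-4)*R1:  [   0  -10   -4    6 ]
R3 <- R3 - (-2)*R2:  [  0   0  -2  -2 ]
R4 <- R4 - (-2)*R2:  [ 0  0  8  2 ]
R4 <- R4 - (-4)*R3:  [  0   0   0  -6 ]
Multipliers (in order of application): m_{21} = -4, m_{31} = 2, m_{41} = -4, m_{32} = -2, m_{42} = -2, m_{43} = -4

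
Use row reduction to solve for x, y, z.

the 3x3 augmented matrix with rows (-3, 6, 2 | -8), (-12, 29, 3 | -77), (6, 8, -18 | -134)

(-2, -4, 5)

Forward elimination on [A|b]:
R2 <- R2 - (4)*R1:  [   0    5   -5  -45 ]
R3 <- R3 - (-2)*R1:  [    0    20   -14  -150 ]
R3 <- R3 - (4)*R2:  [  0   0   6  30 ]
Row echelon form:
[ -3  6   2  |   -8 ]
[  0  5  -5  |  -45 ]
[  0  0   6  |   30 ]
Back-substitution:
z = (30) / 6 = 5
y = (-45 - (-5)*(5)) / 5 = -4
x = (-8 - (6)*(-4) - (2)*(5)) / -3 = -2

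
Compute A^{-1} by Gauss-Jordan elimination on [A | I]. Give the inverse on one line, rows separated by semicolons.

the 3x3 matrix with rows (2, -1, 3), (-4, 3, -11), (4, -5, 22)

inverse = [11/2 7/2 1; 22 16 5; 4 3 1]

Gauss-Jordan on [A | I]:
R1 <- (1/2)*R1:  [    1  -1/2   3/2  |   1/2     0     0 ]
R2 <- R2 - (-4)*R1:  [  0   1  -5  |   2   1   0 ]
R3 <- R3 - (4)*R1:  [  0  -3  16  |  -2   0   1 ]
R1 <- R1 - (-1/2)*R2:  [   1    0   -1  |  3/2  1/2    0 ]
R3 <- R3 - (-3)*R2:  [ 0  0  1  |  4  3  1 ]
R1 <- R1 - (-1)*R3:  [    1     0     0  |  11/2   7/2     1 ]
R2 <- R2 - (-5)*R3:  [  0   1   0  |  22  16   5 ]
Right block of [I | A^{-1}] is the inverse:
[ 11/2  7/2  1 ]
[   22   16  5 ]
[    4    3  1 ]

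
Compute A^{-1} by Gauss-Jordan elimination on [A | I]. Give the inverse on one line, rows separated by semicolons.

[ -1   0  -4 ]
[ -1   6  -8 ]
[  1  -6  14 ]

inverse = [-1 -2/3 -2/3; -1/6 5/18 1/9; 0 1/6 1/6]

Gauss-Jordan on [A | I]:
R1 <- (1/-1)*R1:  [  1   0   4  |  -1   0   0 ]
R2 <- R2 - (-1)*R1:  [  0   6  -4  |  -1   1   0 ]
R3 <- R3 - (1)*R1:  [  0  -6  10  |   1   0   1 ]
R2 <- (1/6)*R2:  [    0     1  -2/3  |  -1/6   1/6     0 ]
R3 <- R3 - (-6)*R2:  [ 0  0  6  |  0  1  1 ]
R3 <- (1/6)*R3:  [   0    0    1  |    0  1/6  1/6 ]
R1 <- R1 - (4)*R3:  [    1     0     0  |    -1  -2/3  -2/3 ]
R2 <- R2 - (-2/3)*R3:  [    0     1     0  |  -1/6  5/18   1/9 ]
Right block of [I | A^{-1}] is the inverse:
[   -1  -2/3  -2/3 ]
[ -1/6  5/18   1/9 ]
[    0   1/6   1/6 ]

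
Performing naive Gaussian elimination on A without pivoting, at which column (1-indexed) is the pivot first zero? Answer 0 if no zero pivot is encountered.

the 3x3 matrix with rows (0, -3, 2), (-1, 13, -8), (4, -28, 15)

Naive forward elimination:
Pivot entry (1,1) is zero but row 2 has -1 in column 1 -> naive elimination stops; a row interchange (e.g. R1 <-> R2) would be required here.

first zero-pivot column = 1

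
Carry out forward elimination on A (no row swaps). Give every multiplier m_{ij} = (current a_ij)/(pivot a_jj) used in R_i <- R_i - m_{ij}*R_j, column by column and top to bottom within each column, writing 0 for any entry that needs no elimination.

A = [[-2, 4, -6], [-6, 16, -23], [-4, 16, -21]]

Forward elimination:
R2 <- R2 - (3)*R1:  [  0   4  -5 ]
R3 <- R3 - (2)*R1:  [  0   8  -9 ]
R3 <- R3 - (2)*R2:  [ 0  0  1 ]
Multipliers (in order of application): m_{21} = 3, m_{31} = 2, m_{32} = 2

multipliers: 3, 2, 2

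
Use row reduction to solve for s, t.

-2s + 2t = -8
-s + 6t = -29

Forward elimination on [A|b]:
R2 <- R2 - (1/2)*R1:  [   0    5  -25 ]
Row echelon form:
[ -2  2  |   -8 ]
[  0  5  |  -25 ]
Back-substitution:
t = (-25) / 5 = -5
s = (-8 - (2)*(-5)) / -2 = -1

(-1, -5)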